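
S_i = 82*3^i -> [82, 246, 738, 2214, 6642]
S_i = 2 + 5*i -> [2, 7, 12, 17, 22]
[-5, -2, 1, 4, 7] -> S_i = -5 + 3*i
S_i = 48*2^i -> [48, 96, 192, 384, 768]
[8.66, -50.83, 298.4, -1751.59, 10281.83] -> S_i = 8.66*(-5.87)^i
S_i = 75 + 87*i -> [75, 162, 249, 336, 423]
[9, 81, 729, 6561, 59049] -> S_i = 9*9^i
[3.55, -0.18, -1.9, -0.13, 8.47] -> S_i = Random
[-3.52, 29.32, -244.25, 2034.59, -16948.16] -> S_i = -3.52*(-8.33)^i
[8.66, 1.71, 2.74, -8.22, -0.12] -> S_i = Random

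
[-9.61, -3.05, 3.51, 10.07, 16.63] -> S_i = -9.61 + 6.56*i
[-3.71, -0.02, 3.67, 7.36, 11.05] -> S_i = -3.71 + 3.69*i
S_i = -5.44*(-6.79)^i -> [-5.44, 36.94, -250.81, 1702.97, -11563.2]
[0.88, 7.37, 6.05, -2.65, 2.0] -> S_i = Random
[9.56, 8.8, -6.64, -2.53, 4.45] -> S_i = Random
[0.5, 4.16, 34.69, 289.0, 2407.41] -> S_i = 0.50*8.33^i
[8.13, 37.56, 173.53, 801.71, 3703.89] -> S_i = 8.13*4.62^i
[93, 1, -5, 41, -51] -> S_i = Random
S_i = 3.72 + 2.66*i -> [3.72, 6.38, 9.04, 11.7, 14.36]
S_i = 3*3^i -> [3, 9, 27, 81, 243]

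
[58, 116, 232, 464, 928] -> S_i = 58*2^i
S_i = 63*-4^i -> [63, -252, 1008, -4032, 16128]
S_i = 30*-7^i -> [30, -210, 1470, -10290, 72030]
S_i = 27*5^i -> [27, 135, 675, 3375, 16875]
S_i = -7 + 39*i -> [-7, 32, 71, 110, 149]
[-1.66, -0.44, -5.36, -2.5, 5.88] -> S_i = Random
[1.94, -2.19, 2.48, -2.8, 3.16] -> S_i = 1.94*(-1.13)^i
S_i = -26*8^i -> [-26, -208, -1664, -13312, -106496]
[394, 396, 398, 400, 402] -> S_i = 394 + 2*i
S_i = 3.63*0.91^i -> [3.63, 3.3, 3.01, 2.74, 2.49]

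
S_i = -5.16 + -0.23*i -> [-5.16, -5.39, -5.62, -5.85, -6.08]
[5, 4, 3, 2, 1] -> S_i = 5 + -1*i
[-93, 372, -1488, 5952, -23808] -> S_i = -93*-4^i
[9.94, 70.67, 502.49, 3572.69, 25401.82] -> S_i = 9.94*7.11^i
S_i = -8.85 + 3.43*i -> [-8.85, -5.42, -1.99, 1.44, 4.87]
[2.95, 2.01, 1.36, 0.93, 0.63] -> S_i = 2.95*0.68^i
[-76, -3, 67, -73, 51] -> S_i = Random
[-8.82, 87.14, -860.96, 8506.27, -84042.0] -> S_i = -8.82*(-9.88)^i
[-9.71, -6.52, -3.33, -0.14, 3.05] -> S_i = -9.71 + 3.19*i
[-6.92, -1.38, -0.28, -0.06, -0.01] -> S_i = -6.92*0.20^i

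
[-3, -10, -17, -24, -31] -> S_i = -3 + -7*i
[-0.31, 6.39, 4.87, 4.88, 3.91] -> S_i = Random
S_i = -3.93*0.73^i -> [-3.93, -2.87, -2.09, -1.53, -1.12]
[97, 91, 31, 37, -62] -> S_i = Random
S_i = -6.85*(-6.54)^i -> [-6.85, 44.8, -292.99, 1916.12, -12531.46]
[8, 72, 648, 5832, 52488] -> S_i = 8*9^i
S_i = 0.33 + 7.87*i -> [0.33, 8.2, 16.07, 23.94, 31.81]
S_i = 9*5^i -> [9, 45, 225, 1125, 5625]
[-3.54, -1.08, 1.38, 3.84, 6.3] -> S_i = -3.54 + 2.46*i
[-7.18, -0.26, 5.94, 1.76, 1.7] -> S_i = Random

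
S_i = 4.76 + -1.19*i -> [4.76, 3.57, 2.38, 1.19, 0.0]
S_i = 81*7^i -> [81, 567, 3969, 27783, 194481]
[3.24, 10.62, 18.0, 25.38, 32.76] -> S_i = 3.24 + 7.38*i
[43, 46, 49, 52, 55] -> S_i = 43 + 3*i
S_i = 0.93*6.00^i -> [0.93, 5.58, 33.48, 200.88, 1205.28]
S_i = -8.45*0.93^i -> [-8.45, -7.86, -7.31, -6.8, -6.32]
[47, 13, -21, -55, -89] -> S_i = 47 + -34*i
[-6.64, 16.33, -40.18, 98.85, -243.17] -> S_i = -6.64*(-2.46)^i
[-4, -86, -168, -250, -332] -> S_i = -4 + -82*i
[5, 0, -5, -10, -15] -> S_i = 5 + -5*i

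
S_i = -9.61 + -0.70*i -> [-9.61, -10.31, -11.01, -11.71, -12.41]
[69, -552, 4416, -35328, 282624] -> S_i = 69*-8^i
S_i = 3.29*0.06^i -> [3.29, 0.2, 0.01, 0.0, 0.0]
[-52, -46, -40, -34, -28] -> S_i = -52 + 6*i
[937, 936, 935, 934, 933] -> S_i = 937 + -1*i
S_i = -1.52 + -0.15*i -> [-1.52, -1.67, -1.82, -1.97, -2.12]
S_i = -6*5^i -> [-6, -30, -150, -750, -3750]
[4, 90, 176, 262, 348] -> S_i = 4 + 86*i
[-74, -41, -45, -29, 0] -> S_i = Random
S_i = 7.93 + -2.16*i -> [7.93, 5.77, 3.61, 1.45, -0.71]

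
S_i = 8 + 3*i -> [8, 11, 14, 17, 20]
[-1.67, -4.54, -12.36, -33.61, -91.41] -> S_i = -1.67*2.72^i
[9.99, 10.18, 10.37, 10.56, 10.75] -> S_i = 9.99 + 0.19*i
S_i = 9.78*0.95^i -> [9.78, 9.29, 8.83, 8.39, 7.97]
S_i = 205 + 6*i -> [205, 211, 217, 223, 229]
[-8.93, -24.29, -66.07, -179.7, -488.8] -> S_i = -8.93*2.72^i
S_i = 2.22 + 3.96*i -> [2.22, 6.18, 10.14, 14.1, 18.06]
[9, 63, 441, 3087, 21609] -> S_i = 9*7^i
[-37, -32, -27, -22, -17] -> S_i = -37 + 5*i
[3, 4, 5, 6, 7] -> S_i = 3 + 1*i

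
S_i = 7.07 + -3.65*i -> [7.07, 3.42, -0.23, -3.88, -7.53]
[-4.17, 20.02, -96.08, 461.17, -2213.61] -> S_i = -4.17*(-4.80)^i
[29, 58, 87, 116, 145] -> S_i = 29 + 29*i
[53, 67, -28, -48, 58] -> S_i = Random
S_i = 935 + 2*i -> [935, 937, 939, 941, 943]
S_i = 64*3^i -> [64, 192, 576, 1728, 5184]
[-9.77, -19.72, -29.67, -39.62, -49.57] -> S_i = -9.77 + -9.95*i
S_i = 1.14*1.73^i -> [1.14, 1.97, 3.41, 5.9, 10.21]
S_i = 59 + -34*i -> [59, 25, -9, -43, -77]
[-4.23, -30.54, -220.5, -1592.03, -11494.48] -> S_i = -4.23*7.22^i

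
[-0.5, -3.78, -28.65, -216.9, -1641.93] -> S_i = -0.50*7.57^i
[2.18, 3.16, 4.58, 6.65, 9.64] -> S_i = 2.18*1.45^i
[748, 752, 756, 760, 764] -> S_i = 748 + 4*i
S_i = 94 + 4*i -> [94, 98, 102, 106, 110]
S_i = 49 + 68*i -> [49, 117, 185, 253, 321]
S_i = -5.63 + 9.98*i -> [-5.63, 4.35, 14.33, 24.31, 34.29]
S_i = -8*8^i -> [-8, -64, -512, -4096, -32768]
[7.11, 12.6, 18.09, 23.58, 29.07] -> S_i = 7.11 + 5.49*i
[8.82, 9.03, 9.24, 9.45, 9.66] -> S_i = 8.82 + 0.21*i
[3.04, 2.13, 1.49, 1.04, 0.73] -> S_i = 3.04*0.70^i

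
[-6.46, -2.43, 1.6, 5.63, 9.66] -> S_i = -6.46 + 4.03*i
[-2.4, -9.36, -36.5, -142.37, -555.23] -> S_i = -2.40*3.90^i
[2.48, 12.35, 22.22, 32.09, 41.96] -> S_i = 2.48 + 9.87*i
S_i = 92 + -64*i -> [92, 28, -36, -100, -164]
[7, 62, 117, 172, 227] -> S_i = 7 + 55*i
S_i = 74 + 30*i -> [74, 104, 134, 164, 194]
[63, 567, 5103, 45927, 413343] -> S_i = 63*9^i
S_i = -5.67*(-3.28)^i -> [-5.67, 18.6, -61.0, 200.08, -656.26]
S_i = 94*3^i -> [94, 282, 846, 2538, 7614]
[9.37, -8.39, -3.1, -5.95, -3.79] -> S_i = Random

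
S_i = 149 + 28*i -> [149, 177, 205, 233, 261]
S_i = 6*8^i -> [6, 48, 384, 3072, 24576]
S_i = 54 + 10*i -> [54, 64, 74, 84, 94]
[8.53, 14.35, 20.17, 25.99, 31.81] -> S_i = 8.53 + 5.82*i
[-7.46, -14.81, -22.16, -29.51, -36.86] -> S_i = -7.46 + -7.35*i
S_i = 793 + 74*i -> [793, 867, 941, 1015, 1089]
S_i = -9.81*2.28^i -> [-9.81, -22.37, -51.0, -116.27, -265.1]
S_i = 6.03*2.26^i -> [6.03, 13.63, 30.8, 69.61, 157.31]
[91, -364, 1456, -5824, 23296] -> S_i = 91*-4^i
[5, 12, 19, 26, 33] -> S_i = 5 + 7*i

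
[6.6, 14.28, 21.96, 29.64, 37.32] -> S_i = 6.60 + 7.68*i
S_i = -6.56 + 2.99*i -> [-6.56, -3.57, -0.58, 2.41, 5.4]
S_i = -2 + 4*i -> [-2, 2, 6, 10, 14]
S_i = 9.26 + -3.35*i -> [9.26, 5.91, 2.56, -0.79, -4.14]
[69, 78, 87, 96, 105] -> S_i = 69 + 9*i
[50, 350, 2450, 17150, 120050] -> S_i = 50*7^i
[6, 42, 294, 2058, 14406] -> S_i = 6*7^i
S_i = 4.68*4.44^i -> [4.68, 20.78, 92.26, 409.63, 1818.77]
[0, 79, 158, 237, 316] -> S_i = 0 + 79*i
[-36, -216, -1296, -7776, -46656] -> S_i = -36*6^i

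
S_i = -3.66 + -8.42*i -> [-3.66, -12.08, -20.5, -28.92, -37.34]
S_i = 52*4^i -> [52, 208, 832, 3328, 13312]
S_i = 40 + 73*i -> [40, 113, 186, 259, 332]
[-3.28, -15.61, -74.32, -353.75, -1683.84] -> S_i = -3.28*4.76^i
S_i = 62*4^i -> [62, 248, 992, 3968, 15872]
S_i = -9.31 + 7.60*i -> [-9.31, -1.71, 5.89, 13.49, 21.09]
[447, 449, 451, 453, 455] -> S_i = 447 + 2*i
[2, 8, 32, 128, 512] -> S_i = 2*4^i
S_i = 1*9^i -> [1, 9, 81, 729, 6561]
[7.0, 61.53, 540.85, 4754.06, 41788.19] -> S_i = 7.00*8.79^i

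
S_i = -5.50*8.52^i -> [-5.5, -46.86, -399.25, -3401.59, -28981.51]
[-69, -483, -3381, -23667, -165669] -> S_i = -69*7^i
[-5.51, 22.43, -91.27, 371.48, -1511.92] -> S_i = -5.51*(-4.07)^i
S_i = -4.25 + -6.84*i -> [-4.25, -11.09, -17.93, -24.77, -31.61]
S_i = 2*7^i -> [2, 14, 98, 686, 4802]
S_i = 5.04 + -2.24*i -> [5.04, 2.8, 0.56, -1.68, -3.92]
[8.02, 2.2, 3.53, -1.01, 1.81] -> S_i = Random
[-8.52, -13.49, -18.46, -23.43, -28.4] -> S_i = -8.52 + -4.97*i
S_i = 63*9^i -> [63, 567, 5103, 45927, 413343]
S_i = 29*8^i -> [29, 232, 1856, 14848, 118784]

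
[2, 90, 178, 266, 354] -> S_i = 2 + 88*i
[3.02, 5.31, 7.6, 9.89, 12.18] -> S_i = 3.02 + 2.29*i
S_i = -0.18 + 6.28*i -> [-0.18, 6.1, 12.38, 18.66, 24.94]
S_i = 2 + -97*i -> [2, -95, -192, -289, -386]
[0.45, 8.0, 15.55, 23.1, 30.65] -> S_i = 0.45 + 7.55*i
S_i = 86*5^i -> [86, 430, 2150, 10750, 53750]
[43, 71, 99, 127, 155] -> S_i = 43 + 28*i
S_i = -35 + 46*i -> [-35, 11, 57, 103, 149]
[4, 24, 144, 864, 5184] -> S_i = 4*6^i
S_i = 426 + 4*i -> [426, 430, 434, 438, 442]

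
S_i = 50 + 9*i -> [50, 59, 68, 77, 86]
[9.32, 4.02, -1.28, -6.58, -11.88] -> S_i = 9.32 + -5.30*i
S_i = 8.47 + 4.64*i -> [8.47, 13.11, 17.75, 22.39, 27.03]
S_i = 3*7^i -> [3, 21, 147, 1029, 7203]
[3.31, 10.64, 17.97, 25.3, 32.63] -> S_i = 3.31 + 7.33*i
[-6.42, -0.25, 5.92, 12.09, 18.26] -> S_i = -6.42 + 6.17*i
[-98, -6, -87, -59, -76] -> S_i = Random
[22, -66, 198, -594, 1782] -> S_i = 22*-3^i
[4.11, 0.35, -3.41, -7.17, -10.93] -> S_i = 4.11 + -3.76*i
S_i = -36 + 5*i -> [-36, -31, -26, -21, -16]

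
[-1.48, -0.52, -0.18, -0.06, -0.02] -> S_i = -1.48*0.35^i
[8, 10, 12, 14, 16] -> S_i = 8 + 2*i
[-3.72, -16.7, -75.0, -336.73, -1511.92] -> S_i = -3.72*4.49^i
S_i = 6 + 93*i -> [6, 99, 192, 285, 378]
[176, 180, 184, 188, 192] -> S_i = 176 + 4*i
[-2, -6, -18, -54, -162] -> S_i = -2*3^i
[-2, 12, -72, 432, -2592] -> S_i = -2*-6^i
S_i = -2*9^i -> [-2, -18, -162, -1458, -13122]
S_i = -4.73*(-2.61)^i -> [-4.73, 12.35, -32.22, 84.1, -219.49]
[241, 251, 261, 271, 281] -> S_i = 241 + 10*i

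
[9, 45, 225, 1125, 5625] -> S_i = 9*5^i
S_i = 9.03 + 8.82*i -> [9.03, 17.85, 26.67, 35.49, 44.31]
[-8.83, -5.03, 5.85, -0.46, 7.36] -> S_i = Random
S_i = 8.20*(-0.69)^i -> [8.2, -5.66, 3.9, -2.69, 1.86]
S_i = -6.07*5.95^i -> [-6.07, -36.12, -214.89, -1278.61, -7607.76]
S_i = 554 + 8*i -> [554, 562, 570, 578, 586]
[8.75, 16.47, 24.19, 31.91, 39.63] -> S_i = 8.75 + 7.72*i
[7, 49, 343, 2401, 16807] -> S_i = 7*7^i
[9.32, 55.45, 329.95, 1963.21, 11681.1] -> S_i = 9.32*5.95^i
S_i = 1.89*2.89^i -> [1.89, 5.46, 15.79, 45.62, 131.84]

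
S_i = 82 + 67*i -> [82, 149, 216, 283, 350]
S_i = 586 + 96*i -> [586, 682, 778, 874, 970]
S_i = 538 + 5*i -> [538, 543, 548, 553, 558]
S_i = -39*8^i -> [-39, -312, -2496, -19968, -159744]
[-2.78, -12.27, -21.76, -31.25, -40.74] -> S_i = -2.78 + -9.49*i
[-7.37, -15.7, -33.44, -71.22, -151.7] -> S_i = -7.37*2.13^i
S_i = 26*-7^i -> [26, -182, 1274, -8918, 62426]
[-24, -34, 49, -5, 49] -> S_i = Random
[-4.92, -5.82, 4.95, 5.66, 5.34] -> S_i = Random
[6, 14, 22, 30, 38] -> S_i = 6 + 8*i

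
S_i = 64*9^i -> [64, 576, 5184, 46656, 419904]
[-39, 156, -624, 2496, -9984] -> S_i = -39*-4^i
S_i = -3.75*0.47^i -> [-3.75, -1.76, -0.83, -0.39, -0.18]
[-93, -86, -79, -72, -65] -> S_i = -93 + 7*i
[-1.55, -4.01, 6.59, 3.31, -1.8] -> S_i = Random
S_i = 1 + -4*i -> [1, -3, -7, -11, -15]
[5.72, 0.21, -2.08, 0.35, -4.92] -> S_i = Random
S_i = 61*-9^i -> [61, -549, 4941, -44469, 400221]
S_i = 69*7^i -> [69, 483, 3381, 23667, 165669]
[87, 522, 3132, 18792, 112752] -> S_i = 87*6^i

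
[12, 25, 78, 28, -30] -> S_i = Random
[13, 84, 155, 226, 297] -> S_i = 13 + 71*i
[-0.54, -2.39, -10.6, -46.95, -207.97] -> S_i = -0.54*4.43^i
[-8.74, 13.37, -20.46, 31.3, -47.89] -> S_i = -8.74*(-1.53)^i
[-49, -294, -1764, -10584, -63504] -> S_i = -49*6^i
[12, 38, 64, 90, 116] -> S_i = 12 + 26*i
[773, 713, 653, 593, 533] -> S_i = 773 + -60*i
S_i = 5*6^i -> [5, 30, 180, 1080, 6480]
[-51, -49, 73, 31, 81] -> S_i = Random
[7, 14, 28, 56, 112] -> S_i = 7*2^i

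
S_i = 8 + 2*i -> [8, 10, 12, 14, 16]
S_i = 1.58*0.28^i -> [1.58, 0.44, 0.12, 0.03, 0.01]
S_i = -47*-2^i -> [-47, 94, -188, 376, -752]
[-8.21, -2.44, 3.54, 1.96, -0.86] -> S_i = Random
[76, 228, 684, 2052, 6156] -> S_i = 76*3^i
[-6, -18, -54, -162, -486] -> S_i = -6*3^i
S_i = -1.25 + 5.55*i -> [-1.25, 4.3, 9.85, 15.4, 20.95]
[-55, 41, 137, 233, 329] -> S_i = -55 + 96*i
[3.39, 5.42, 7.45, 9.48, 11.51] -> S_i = 3.39 + 2.03*i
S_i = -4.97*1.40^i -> [-4.97, -6.96, -9.74, -13.64, -19.09]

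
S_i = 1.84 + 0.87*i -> [1.84, 2.71, 3.58, 4.45, 5.32]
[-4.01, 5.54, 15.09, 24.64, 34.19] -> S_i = -4.01 + 9.55*i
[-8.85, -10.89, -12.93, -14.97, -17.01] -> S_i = -8.85 + -2.04*i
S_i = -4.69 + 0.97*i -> [-4.69, -3.72, -2.75, -1.78, -0.81]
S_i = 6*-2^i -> [6, -12, 24, -48, 96]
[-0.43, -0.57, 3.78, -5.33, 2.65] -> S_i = Random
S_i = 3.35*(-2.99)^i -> [3.35, -10.02, 29.95, -89.55, 267.75]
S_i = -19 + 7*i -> [-19, -12, -5, 2, 9]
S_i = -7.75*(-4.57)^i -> [-7.75, 35.42, -161.86, 739.69, -3380.39]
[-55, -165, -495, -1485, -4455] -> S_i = -55*3^i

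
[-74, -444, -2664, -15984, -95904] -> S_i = -74*6^i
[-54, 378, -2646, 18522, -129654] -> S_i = -54*-7^i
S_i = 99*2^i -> [99, 198, 396, 792, 1584]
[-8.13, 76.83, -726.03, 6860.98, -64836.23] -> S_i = -8.13*(-9.45)^i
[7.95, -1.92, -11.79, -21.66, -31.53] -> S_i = 7.95 + -9.87*i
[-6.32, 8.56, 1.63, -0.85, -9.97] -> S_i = Random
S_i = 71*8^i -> [71, 568, 4544, 36352, 290816]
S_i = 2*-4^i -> [2, -8, 32, -128, 512]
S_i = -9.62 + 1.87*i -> [-9.62, -7.75, -5.88, -4.01, -2.14]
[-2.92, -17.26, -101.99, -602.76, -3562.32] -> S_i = -2.92*5.91^i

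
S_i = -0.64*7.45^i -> [-0.64, -4.77, -35.52, -264.64, -1971.54]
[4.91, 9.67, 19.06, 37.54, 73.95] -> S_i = 4.91*1.97^i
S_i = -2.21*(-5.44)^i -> [-2.21, 12.02, -65.4, 355.79, -1935.48]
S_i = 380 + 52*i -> [380, 432, 484, 536, 588]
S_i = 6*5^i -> [6, 30, 150, 750, 3750]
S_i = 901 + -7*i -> [901, 894, 887, 880, 873]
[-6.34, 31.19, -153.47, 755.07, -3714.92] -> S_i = -6.34*(-4.92)^i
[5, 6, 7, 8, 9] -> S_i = 5 + 1*i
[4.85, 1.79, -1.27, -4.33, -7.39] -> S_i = 4.85 + -3.06*i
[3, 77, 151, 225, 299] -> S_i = 3 + 74*i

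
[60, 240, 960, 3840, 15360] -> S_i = 60*4^i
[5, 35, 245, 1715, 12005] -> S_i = 5*7^i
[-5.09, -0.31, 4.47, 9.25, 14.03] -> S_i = -5.09 + 4.78*i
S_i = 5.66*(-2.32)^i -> [5.66, -13.13, 30.46, -70.68, 163.97]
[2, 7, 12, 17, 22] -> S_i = 2 + 5*i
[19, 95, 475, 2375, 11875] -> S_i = 19*5^i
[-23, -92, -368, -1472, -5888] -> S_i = -23*4^i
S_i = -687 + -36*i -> [-687, -723, -759, -795, -831]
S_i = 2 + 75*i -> [2, 77, 152, 227, 302]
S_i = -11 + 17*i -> [-11, 6, 23, 40, 57]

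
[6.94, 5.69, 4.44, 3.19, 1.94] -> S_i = 6.94 + -1.25*i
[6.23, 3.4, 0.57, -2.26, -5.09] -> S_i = 6.23 + -2.83*i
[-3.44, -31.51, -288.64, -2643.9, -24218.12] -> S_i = -3.44*9.16^i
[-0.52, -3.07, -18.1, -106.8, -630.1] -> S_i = -0.52*5.90^i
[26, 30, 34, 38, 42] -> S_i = 26 + 4*i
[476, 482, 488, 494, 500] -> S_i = 476 + 6*i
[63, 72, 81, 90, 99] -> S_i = 63 + 9*i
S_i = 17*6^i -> [17, 102, 612, 3672, 22032]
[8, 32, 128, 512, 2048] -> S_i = 8*4^i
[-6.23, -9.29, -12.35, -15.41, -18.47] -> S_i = -6.23 + -3.06*i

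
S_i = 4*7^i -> [4, 28, 196, 1372, 9604]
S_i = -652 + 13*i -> [-652, -639, -626, -613, -600]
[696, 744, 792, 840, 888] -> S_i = 696 + 48*i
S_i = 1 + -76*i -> [1, -75, -151, -227, -303]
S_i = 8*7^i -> [8, 56, 392, 2744, 19208]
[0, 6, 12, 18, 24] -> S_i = 0 + 6*i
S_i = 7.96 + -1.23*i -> [7.96, 6.73, 5.5, 4.27, 3.04]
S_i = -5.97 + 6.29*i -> [-5.97, 0.32, 6.61, 12.9, 19.19]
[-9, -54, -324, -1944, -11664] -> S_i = -9*6^i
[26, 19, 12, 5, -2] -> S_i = 26 + -7*i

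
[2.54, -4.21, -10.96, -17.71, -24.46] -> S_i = 2.54 + -6.75*i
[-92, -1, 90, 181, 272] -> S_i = -92 + 91*i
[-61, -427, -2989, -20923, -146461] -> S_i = -61*7^i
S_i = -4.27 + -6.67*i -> [-4.27, -10.94, -17.61, -24.28, -30.95]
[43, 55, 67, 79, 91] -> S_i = 43 + 12*i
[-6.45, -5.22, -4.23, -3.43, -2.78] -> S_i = -6.45*0.81^i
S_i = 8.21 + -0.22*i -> [8.21, 7.99, 7.77, 7.55, 7.33]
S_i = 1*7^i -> [1, 7, 49, 343, 2401]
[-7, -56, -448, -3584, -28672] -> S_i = -7*8^i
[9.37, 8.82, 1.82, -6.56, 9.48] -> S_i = Random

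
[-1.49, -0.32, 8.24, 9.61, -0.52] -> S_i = Random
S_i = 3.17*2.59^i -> [3.17, 8.21, 21.26, 55.08, 142.65]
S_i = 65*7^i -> [65, 455, 3185, 22295, 156065]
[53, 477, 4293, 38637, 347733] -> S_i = 53*9^i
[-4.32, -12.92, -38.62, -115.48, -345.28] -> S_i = -4.32*2.99^i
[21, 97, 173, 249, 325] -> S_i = 21 + 76*i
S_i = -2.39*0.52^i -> [-2.39, -1.24, -0.65, -0.34, -0.17]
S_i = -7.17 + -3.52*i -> [-7.17, -10.69, -14.21, -17.73, -21.25]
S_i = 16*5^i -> [16, 80, 400, 2000, 10000]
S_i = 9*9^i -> [9, 81, 729, 6561, 59049]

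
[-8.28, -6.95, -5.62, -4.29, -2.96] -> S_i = -8.28 + 1.33*i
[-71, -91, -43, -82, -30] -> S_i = Random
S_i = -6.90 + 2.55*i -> [-6.9, -4.35, -1.8, 0.75, 3.3]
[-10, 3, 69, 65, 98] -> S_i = Random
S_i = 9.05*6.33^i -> [9.05, 57.29, 362.62, 2295.41, 14529.93]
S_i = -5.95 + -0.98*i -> [-5.95, -6.93, -7.91, -8.89, -9.87]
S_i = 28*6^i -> [28, 168, 1008, 6048, 36288]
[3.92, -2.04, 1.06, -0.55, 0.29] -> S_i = 3.92*(-0.52)^i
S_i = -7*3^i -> [-7, -21, -63, -189, -567]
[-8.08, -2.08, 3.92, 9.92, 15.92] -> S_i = -8.08 + 6.00*i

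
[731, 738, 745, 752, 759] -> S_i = 731 + 7*i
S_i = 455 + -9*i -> [455, 446, 437, 428, 419]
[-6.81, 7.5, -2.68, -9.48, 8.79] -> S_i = Random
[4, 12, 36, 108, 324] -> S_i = 4*3^i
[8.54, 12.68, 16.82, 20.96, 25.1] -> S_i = 8.54 + 4.14*i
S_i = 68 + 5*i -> [68, 73, 78, 83, 88]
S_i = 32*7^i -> [32, 224, 1568, 10976, 76832]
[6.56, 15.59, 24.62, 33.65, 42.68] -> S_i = 6.56 + 9.03*i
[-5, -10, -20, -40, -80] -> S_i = -5*2^i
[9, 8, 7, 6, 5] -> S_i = 9 + -1*i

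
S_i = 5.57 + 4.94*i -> [5.57, 10.51, 15.45, 20.39, 25.33]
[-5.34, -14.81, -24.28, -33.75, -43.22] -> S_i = -5.34 + -9.47*i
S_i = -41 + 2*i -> [-41, -39, -37, -35, -33]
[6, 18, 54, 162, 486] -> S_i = 6*3^i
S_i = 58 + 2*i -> [58, 60, 62, 64, 66]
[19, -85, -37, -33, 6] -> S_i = Random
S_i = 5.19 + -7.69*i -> [5.19, -2.5, -10.19, -17.88, -25.57]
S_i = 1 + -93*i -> [1, -92, -185, -278, -371]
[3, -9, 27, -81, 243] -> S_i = 3*-3^i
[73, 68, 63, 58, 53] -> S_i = 73 + -5*i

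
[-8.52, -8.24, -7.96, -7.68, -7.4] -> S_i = -8.52 + 0.28*i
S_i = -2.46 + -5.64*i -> [-2.46, -8.1, -13.74, -19.38, -25.02]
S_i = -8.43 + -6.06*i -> [-8.43, -14.49, -20.55, -26.61, -32.67]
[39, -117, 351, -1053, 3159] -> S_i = 39*-3^i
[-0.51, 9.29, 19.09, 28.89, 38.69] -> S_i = -0.51 + 9.80*i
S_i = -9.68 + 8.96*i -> [-9.68, -0.72, 8.24, 17.2, 26.16]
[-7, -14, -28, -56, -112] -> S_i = -7*2^i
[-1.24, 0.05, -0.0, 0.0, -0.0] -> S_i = -1.24*(-0.04)^i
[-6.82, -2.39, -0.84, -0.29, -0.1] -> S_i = -6.82*0.35^i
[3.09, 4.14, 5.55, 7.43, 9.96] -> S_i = 3.09*1.34^i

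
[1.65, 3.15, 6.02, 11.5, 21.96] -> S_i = 1.65*1.91^i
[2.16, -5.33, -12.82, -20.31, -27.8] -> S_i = 2.16 + -7.49*i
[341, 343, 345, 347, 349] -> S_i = 341 + 2*i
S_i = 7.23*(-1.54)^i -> [7.23, -11.13, 17.15, -26.41, 40.67]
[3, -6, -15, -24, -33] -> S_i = 3 + -9*i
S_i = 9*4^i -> [9, 36, 144, 576, 2304]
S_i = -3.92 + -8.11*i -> [-3.92, -12.03, -20.14, -28.25, -36.36]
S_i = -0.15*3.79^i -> [-0.15, -0.57, -2.15, -8.17, -30.95]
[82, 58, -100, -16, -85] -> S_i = Random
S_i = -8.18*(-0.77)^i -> [-8.18, 6.3, -4.85, 3.73, -2.88]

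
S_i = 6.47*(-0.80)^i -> [6.47, -5.18, 4.14, -3.31, 2.65]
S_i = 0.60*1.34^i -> [0.6, 0.8, 1.08, 1.44, 1.93]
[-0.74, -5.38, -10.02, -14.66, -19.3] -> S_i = -0.74 + -4.64*i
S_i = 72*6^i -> [72, 432, 2592, 15552, 93312]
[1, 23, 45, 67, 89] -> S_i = 1 + 22*i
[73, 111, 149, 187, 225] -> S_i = 73 + 38*i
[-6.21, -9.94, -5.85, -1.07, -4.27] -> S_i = Random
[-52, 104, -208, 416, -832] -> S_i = -52*-2^i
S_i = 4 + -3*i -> [4, 1, -2, -5, -8]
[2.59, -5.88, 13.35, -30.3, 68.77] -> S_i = 2.59*(-2.27)^i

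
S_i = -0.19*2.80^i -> [-0.19, -0.53, -1.49, -4.17, -11.68]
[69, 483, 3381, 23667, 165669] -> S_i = 69*7^i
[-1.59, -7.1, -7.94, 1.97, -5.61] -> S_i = Random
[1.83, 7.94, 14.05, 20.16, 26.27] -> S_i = 1.83 + 6.11*i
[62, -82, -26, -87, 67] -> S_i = Random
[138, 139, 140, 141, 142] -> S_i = 138 + 1*i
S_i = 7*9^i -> [7, 63, 567, 5103, 45927]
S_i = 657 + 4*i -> [657, 661, 665, 669, 673]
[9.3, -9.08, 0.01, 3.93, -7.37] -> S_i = Random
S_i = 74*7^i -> [74, 518, 3626, 25382, 177674]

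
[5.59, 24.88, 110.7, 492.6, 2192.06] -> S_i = 5.59*4.45^i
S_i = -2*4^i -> [-2, -8, -32, -128, -512]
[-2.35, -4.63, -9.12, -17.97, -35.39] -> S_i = -2.35*1.97^i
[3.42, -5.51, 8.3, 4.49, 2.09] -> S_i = Random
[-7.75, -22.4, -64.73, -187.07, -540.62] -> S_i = -7.75*2.89^i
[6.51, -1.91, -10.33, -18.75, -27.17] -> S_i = 6.51 + -8.42*i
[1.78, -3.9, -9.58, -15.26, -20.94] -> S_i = 1.78 + -5.68*i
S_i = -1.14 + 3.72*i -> [-1.14, 2.58, 6.3, 10.02, 13.74]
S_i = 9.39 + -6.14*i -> [9.39, 3.25, -2.89, -9.03, -15.17]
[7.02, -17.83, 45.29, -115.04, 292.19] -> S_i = 7.02*(-2.54)^i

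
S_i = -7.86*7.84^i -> [-7.86, -61.62, -483.12, -3787.66, -29695.24]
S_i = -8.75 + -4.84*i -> [-8.75, -13.59, -18.43, -23.27, -28.11]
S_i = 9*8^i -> [9, 72, 576, 4608, 36864]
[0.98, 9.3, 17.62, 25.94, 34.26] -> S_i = 0.98 + 8.32*i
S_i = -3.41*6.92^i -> [-3.41, -23.6, -163.29, -1129.98, -7819.5]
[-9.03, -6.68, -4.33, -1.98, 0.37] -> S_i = -9.03 + 2.35*i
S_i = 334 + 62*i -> [334, 396, 458, 520, 582]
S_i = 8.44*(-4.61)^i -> [8.44, -38.91, 179.37, -826.89, 3811.94]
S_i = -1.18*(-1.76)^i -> [-1.18, 2.08, -3.66, 6.43, -11.32]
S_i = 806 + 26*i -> [806, 832, 858, 884, 910]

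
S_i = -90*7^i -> [-90, -630, -4410, -30870, -216090]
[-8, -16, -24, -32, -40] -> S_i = -8 + -8*i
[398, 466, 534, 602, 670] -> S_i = 398 + 68*i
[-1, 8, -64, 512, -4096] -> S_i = -1*-8^i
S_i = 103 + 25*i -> [103, 128, 153, 178, 203]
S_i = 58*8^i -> [58, 464, 3712, 29696, 237568]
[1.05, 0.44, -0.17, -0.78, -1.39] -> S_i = 1.05 + -0.61*i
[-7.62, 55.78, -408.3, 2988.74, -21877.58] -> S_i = -7.62*(-7.32)^i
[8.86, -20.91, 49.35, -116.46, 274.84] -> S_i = 8.86*(-2.36)^i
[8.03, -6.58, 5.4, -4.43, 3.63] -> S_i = 8.03*(-0.82)^i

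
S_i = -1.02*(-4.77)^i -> [-1.02, 4.87, -23.21, 110.7, -528.05]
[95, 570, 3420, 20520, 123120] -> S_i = 95*6^i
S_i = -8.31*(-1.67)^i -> [-8.31, 13.88, -23.18, 38.7, -64.63]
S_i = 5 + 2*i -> [5, 7, 9, 11, 13]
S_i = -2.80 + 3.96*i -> [-2.8, 1.16, 5.12, 9.08, 13.04]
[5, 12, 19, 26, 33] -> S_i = 5 + 7*i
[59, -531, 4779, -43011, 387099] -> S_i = 59*-9^i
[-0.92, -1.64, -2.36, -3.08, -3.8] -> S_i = -0.92 + -0.72*i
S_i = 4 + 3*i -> [4, 7, 10, 13, 16]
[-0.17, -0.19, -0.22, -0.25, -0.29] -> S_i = -0.17*1.14^i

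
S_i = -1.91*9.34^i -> [-1.91, -17.84, -166.62, -1556.23, -14535.2]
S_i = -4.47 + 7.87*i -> [-4.47, 3.4, 11.27, 19.14, 27.01]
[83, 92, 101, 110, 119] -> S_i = 83 + 9*i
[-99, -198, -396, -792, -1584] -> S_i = -99*2^i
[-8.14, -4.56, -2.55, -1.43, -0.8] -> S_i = -8.14*0.56^i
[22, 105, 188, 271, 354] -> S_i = 22 + 83*i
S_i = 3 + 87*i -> [3, 90, 177, 264, 351]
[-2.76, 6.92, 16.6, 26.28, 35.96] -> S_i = -2.76 + 9.68*i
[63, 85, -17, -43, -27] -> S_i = Random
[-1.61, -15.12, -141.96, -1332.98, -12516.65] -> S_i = -1.61*9.39^i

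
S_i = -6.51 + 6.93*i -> [-6.51, 0.42, 7.35, 14.28, 21.21]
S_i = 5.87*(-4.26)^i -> [5.87, -25.01, 106.53, -453.8, 1933.2]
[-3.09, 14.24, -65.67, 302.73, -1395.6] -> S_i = -3.09*(-4.61)^i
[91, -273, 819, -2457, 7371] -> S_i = 91*-3^i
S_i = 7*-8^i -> [7, -56, 448, -3584, 28672]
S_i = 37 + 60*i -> [37, 97, 157, 217, 277]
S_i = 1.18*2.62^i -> [1.18, 3.09, 8.1, 21.22, 55.6]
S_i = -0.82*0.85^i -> [-0.82, -0.7, -0.59, -0.5, -0.43]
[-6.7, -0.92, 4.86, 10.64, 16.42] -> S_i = -6.70 + 5.78*i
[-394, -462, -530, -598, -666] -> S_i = -394 + -68*i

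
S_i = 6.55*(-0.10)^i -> [6.55, -0.66, 0.07, -0.01, 0.0]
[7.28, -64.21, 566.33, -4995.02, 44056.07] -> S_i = 7.28*(-8.82)^i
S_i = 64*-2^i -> [64, -128, 256, -512, 1024]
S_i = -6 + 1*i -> [-6, -5, -4, -3, -2]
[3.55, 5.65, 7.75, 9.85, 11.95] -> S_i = 3.55 + 2.10*i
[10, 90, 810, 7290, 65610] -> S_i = 10*9^i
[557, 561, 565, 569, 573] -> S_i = 557 + 4*i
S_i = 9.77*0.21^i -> [9.77, 2.05, 0.43, 0.09, 0.02]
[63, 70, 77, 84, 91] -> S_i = 63 + 7*i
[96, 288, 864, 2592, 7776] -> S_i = 96*3^i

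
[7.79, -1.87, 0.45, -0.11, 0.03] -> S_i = 7.79*(-0.24)^i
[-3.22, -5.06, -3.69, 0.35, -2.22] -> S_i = Random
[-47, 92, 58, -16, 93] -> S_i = Random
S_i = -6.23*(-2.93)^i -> [-6.23, 18.25, -53.48, 156.71, -459.15]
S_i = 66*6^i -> [66, 396, 2376, 14256, 85536]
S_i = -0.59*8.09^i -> [-0.59, -4.77, -38.61, -312.39, -2527.24]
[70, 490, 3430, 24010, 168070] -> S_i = 70*7^i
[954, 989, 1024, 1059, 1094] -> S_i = 954 + 35*i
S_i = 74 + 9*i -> [74, 83, 92, 101, 110]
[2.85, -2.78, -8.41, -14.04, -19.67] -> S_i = 2.85 + -5.63*i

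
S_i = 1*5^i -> [1, 5, 25, 125, 625]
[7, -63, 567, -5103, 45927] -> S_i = 7*-9^i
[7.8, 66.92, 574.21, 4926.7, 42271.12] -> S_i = 7.80*8.58^i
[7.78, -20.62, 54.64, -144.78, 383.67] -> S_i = 7.78*(-2.65)^i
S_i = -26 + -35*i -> [-26, -61, -96, -131, -166]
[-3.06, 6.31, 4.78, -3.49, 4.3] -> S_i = Random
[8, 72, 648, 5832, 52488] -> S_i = 8*9^i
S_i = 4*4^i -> [4, 16, 64, 256, 1024]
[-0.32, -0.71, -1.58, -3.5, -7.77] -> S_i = -0.32*2.22^i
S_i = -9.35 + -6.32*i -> [-9.35, -15.67, -21.99, -28.31, -34.63]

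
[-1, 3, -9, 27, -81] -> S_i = -1*-3^i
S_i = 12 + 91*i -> [12, 103, 194, 285, 376]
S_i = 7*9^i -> [7, 63, 567, 5103, 45927]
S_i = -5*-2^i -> [-5, 10, -20, 40, -80]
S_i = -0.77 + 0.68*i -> [-0.77, -0.09, 0.59, 1.27, 1.95]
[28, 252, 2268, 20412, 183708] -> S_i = 28*9^i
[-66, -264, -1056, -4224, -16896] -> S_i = -66*4^i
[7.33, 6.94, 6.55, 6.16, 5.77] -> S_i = 7.33 + -0.39*i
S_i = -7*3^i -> [-7, -21, -63, -189, -567]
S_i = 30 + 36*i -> [30, 66, 102, 138, 174]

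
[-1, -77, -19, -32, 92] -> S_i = Random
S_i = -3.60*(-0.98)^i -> [-3.6, 3.53, -3.46, 3.39, -3.32]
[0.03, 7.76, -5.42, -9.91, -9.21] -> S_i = Random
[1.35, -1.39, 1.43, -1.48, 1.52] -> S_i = 1.35*(-1.03)^i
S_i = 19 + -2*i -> [19, 17, 15, 13, 11]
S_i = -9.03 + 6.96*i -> [-9.03, -2.07, 4.89, 11.85, 18.81]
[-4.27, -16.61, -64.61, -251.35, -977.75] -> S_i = -4.27*3.89^i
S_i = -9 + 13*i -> [-9, 4, 17, 30, 43]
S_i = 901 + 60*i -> [901, 961, 1021, 1081, 1141]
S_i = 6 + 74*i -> [6, 80, 154, 228, 302]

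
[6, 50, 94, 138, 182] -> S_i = 6 + 44*i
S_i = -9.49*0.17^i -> [-9.49, -1.61, -0.27, -0.05, -0.01]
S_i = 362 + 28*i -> [362, 390, 418, 446, 474]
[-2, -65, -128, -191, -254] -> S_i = -2 + -63*i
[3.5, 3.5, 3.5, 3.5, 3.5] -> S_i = 3.50*1.00^i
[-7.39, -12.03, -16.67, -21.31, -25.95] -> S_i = -7.39 + -4.64*i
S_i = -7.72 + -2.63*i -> [-7.72, -10.35, -12.98, -15.61, -18.24]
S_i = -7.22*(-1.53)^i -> [-7.22, 11.05, -16.9, 25.86, -39.56]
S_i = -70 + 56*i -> [-70, -14, 42, 98, 154]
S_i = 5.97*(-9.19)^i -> [5.97, -54.86, 504.2, -4633.62, 42583.01]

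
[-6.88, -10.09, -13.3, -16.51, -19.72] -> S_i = -6.88 + -3.21*i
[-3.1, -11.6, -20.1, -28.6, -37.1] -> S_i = -3.10 + -8.50*i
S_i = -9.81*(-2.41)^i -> [-9.81, 23.64, -56.98, 137.32, -330.93]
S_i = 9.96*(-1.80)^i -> [9.96, -17.93, 32.27, -58.09, 104.56]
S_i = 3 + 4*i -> [3, 7, 11, 15, 19]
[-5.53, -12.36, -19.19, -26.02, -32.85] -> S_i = -5.53 + -6.83*i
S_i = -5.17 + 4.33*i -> [-5.17, -0.84, 3.49, 7.82, 12.15]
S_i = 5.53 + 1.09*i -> [5.53, 6.62, 7.71, 8.8, 9.89]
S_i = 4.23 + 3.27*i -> [4.23, 7.5, 10.77, 14.04, 17.31]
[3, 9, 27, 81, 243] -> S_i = 3*3^i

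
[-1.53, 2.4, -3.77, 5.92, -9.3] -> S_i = -1.53*(-1.57)^i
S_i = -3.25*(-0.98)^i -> [-3.25, 3.18, -3.12, 3.06, -3.0]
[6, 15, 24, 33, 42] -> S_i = 6 + 9*i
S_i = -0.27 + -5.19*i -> [-0.27, -5.46, -10.65, -15.84, -21.03]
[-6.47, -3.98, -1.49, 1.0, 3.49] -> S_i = -6.47 + 2.49*i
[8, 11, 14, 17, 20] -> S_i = 8 + 3*i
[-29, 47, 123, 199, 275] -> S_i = -29 + 76*i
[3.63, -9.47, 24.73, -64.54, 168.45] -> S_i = 3.63*(-2.61)^i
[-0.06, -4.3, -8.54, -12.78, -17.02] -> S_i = -0.06 + -4.24*i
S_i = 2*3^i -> [2, 6, 18, 54, 162]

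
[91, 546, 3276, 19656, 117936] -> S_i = 91*6^i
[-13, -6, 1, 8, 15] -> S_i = -13 + 7*i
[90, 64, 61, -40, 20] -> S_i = Random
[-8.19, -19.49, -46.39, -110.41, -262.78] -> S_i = -8.19*2.38^i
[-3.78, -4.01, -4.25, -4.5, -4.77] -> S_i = -3.78*1.06^i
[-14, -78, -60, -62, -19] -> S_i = Random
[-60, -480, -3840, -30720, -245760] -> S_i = -60*8^i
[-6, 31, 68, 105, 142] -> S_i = -6 + 37*i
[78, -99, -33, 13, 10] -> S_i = Random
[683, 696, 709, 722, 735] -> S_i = 683 + 13*i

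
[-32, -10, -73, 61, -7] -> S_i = Random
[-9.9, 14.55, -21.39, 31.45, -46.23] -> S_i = -9.90*(-1.47)^i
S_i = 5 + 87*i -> [5, 92, 179, 266, 353]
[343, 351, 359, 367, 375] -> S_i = 343 + 8*i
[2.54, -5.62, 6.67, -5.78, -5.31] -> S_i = Random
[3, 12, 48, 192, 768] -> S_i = 3*4^i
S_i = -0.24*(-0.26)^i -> [-0.24, 0.06, -0.02, 0.0, -0.0]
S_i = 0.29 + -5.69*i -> [0.29, -5.4, -11.09, -16.78, -22.47]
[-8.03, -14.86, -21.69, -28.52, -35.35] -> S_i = -8.03 + -6.83*i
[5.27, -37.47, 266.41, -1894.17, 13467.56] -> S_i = 5.27*(-7.11)^i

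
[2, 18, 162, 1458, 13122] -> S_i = 2*9^i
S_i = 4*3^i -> [4, 12, 36, 108, 324]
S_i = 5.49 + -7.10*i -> [5.49, -1.61, -8.71, -15.81, -22.91]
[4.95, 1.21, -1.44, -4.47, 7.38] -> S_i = Random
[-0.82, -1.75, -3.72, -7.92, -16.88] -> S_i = -0.82*2.13^i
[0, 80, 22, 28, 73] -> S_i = Random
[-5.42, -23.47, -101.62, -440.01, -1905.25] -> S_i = -5.42*4.33^i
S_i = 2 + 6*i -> [2, 8, 14, 20, 26]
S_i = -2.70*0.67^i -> [-2.7, -1.81, -1.21, -0.81, -0.54]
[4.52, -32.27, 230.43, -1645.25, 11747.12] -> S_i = 4.52*(-7.14)^i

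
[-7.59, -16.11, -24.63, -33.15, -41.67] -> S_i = -7.59 + -8.52*i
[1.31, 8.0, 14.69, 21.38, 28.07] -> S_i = 1.31 + 6.69*i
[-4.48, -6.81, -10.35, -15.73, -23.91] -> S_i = -4.48*1.52^i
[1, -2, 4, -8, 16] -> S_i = 1*-2^i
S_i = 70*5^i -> [70, 350, 1750, 8750, 43750]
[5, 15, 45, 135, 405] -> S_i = 5*3^i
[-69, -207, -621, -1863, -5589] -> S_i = -69*3^i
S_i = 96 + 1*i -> [96, 97, 98, 99, 100]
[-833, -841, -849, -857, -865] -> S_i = -833 + -8*i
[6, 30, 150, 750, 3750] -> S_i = 6*5^i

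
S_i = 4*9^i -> [4, 36, 324, 2916, 26244]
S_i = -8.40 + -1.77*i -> [-8.4, -10.17, -11.94, -13.71, -15.48]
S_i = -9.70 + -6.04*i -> [-9.7, -15.74, -21.78, -27.82, -33.86]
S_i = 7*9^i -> [7, 63, 567, 5103, 45927]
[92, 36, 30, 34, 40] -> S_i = Random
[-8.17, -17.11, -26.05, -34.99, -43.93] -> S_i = -8.17 + -8.94*i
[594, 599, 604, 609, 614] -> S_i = 594 + 5*i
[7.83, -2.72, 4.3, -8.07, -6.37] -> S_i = Random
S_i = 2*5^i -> [2, 10, 50, 250, 1250]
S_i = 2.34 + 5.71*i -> [2.34, 8.05, 13.76, 19.47, 25.18]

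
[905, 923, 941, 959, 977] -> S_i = 905 + 18*i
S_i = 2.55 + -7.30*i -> [2.55, -4.75, -12.05, -19.35, -26.65]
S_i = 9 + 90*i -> [9, 99, 189, 279, 369]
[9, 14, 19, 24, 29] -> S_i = 9 + 5*i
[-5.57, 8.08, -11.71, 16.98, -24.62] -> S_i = -5.57*(-1.45)^i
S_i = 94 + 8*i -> [94, 102, 110, 118, 126]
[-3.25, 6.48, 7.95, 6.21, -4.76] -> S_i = Random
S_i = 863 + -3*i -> [863, 860, 857, 854, 851]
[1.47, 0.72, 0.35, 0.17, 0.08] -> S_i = 1.47*0.49^i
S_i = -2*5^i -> [-2, -10, -50, -250, -1250]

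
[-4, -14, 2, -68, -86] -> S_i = Random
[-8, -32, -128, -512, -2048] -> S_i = -8*4^i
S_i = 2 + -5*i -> [2, -3, -8, -13, -18]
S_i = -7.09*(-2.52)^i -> [-7.09, 17.87, -45.02, 113.46, -285.92]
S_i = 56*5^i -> [56, 280, 1400, 7000, 35000]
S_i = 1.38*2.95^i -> [1.38, 4.07, 12.01, 35.43, 104.51]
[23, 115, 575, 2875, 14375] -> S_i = 23*5^i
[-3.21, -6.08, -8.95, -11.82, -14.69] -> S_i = -3.21 + -2.87*i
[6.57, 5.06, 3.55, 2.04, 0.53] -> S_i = 6.57 + -1.51*i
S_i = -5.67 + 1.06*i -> [-5.67, -4.61, -3.55, -2.49, -1.43]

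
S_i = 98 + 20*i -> [98, 118, 138, 158, 178]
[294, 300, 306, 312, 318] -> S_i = 294 + 6*i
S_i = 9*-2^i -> [9, -18, 36, -72, 144]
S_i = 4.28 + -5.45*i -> [4.28, -1.17, -6.62, -12.07, -17.52]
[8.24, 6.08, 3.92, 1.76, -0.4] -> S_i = 8.24 + -2.16*i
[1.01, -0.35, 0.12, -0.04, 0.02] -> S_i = 1.01*(-0.35)^i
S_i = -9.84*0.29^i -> [-9.84, -2.85, -0.83, -0.24, -0.07]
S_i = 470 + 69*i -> [470, 539, 608, 677, 746]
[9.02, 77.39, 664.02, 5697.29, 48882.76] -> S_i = 9.02*8.58^i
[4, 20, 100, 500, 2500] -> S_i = 4*5^i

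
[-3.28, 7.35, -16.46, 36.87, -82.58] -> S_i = -3.28*(-2.24)^i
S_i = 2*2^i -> [2, 4, 8, 16, 32]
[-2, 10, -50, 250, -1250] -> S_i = -2*-5^i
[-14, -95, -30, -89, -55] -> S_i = Random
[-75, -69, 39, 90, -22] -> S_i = Random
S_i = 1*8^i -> [1, 8, 64, 512, 4096]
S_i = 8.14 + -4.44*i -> [8.14, 3.7, -0.74, -5.18, -9.62]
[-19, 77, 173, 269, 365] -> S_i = -19 + 96*i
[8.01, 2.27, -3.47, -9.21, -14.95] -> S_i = 8.01 + -5.74*i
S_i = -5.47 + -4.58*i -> [-5.47, -10.05, -14.63, -19.21, -23.79]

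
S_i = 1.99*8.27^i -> [1.99, 16.46, 136.1, 1125.56, 9308.4]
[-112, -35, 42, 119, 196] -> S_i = -112 + 77*i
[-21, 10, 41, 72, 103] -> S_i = -21 + 31*i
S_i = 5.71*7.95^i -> [5.71, 45.39, 360.89, 2869.05, 22808.91]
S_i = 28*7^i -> [28, 196, 1372, 9604, 67228]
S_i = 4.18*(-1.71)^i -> [4.18, -7.15, 12.22, -20.9, 35.74]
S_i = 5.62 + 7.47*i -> [5.62, 13.09, 20.56, 28.03, 35.5]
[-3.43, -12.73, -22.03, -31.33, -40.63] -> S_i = -3.43 + -9.30*i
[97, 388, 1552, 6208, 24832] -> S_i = 97*4^i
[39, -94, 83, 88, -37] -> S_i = Random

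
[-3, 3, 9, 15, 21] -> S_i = -3 + 6*i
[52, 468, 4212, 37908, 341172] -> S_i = 52*9^i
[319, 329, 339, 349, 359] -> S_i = 319 + 10*i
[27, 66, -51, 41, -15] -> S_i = Random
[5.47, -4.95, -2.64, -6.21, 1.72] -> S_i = Random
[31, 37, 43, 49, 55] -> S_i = 31 + 6*i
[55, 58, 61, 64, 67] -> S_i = 55 + 3*i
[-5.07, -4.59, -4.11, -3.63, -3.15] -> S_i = -5.07 + 0.48*i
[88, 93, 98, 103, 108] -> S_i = 88 + 5*i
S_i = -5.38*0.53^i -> [-5.38, -2.85, -1.51, -0.8, -0.42]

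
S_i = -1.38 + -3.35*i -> [-1.38, -4.73, -8.08, -11.43, -14.78]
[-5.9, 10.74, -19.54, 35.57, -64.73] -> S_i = -5.90*(-1.82)^i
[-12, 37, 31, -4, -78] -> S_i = Random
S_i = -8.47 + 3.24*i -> [-8.47, -5.23, -1.99, 1.25, 4.49]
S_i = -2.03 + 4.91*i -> [-2.03, 2.88, 7.79, 12.7, 17.61]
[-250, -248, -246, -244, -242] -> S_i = -250 + 2*i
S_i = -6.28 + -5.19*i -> [-6.28, -11.47, -16.66, -21.85, -27.04]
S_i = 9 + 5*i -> [9, 14, 19, 24, 29]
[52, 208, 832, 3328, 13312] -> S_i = 52*4^i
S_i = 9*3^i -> [9, 27, 81, 243, 729]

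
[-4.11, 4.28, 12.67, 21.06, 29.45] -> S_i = -4.11 + 8.39*i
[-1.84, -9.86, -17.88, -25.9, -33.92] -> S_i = -1.84 + -8.02*i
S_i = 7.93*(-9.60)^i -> [7.93, -76.13, 730.83, -7015.96, 67353.18]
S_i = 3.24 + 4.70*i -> [3.24, 7.94, 12.64, 17.34, 22.04]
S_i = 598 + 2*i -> [598, 600, 602, 604, 606]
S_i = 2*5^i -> [2, 10, 50, 250, 1250]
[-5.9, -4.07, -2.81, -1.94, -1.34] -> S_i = -5.90*0.69^i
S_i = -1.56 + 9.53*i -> [-1.56, 7.97, 17.5, 27.03, 36.56]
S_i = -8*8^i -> [-8, -64, -512, -4096, -32768]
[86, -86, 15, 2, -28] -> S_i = Random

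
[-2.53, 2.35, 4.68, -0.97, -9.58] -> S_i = Random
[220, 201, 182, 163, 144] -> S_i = 220 + -19*i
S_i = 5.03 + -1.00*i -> [5.03, 4.03, 3.03, 2.03, 1.03]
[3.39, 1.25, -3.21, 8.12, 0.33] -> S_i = Random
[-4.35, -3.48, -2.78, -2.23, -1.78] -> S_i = -4.35*0.80^i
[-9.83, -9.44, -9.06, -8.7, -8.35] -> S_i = -9.83*0.96^i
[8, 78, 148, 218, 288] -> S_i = 8 + 70*i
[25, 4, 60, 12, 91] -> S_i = Random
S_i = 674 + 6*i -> [674, 680, 686, 692, 698]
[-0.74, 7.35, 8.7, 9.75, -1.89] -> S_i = Random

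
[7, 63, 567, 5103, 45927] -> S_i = 7*9^i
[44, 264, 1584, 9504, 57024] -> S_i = 44*6^i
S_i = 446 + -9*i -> [446, 437, 428, 419, 410]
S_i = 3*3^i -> [3, 9, 27, 81, 243]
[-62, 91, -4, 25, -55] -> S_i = Random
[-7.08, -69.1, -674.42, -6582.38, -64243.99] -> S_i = -7.08*9.76^i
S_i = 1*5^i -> [1, 5, 25, 125, 625]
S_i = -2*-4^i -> [-2, 8, -32, 128, -512]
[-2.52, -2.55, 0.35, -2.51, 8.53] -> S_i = Random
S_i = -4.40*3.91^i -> [-4.4, -17.2, -67.27, -263.02, -1028.39]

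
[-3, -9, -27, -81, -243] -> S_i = -3*3^i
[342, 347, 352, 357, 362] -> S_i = 342 + 5*i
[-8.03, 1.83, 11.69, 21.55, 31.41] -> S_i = -8.03 + 9.86*i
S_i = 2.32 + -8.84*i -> [2.32, -6.52, -15.36, -24.2, -33.04]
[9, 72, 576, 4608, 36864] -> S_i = 9*8^i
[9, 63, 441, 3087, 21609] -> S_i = 9*7^i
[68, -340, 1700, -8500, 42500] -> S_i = 68*-5^i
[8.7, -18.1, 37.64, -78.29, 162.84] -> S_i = 8.70*(-2.08)^i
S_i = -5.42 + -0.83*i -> [-5.42, -6.25, -7.08, -7.91, -8.74]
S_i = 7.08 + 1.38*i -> [7.08, 8.46, 9.84, 11.22, 12.6]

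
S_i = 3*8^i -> [3, 24, 192, 1536, 12288]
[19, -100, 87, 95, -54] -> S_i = Random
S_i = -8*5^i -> [-8, -40, -200, -1000, -5000]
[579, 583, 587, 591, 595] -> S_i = 579 + 4*i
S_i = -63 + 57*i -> [-63, -6, 51, 108, 165]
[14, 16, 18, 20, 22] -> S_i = 14 + 2*i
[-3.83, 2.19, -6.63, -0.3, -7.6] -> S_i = Random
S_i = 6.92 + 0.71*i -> [6.92, 7.63, 8.34, 9.05, 9.76]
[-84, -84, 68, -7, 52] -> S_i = Random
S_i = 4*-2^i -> [4, -8, 16, -32, 64]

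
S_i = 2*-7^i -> [2, -14, 98, -686, 4802]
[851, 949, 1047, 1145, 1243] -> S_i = 851 + 98*i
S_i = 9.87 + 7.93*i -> [9.87, 17.8, 25.73, 33.66, 41.59]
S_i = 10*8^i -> [10, 80, 640, 5120, 40960]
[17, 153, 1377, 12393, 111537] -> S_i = 17*9^i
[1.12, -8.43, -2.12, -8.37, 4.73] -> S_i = Random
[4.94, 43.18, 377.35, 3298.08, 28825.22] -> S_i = 4.94*8.74^i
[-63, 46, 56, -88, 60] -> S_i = Random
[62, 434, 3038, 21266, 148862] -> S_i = 62*7^i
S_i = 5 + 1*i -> [5, 6, 7, 8, 9]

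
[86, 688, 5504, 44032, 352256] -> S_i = 86*8^i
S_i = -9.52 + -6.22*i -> [-9.52, -15.74, -21.96, -28.18, -34.4]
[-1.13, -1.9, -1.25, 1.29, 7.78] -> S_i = Random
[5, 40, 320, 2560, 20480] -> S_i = 5*8^i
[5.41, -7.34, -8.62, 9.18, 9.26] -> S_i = Random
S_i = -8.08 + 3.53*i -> [-8.08, -4.55, -1.02, 2.51, 6.04]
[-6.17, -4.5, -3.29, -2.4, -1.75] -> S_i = -6.17*0.73^i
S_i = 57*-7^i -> [57, -399, 2793, -19551, 136857]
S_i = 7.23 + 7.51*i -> [7.23, 14.74, 22.25, 29.76, 37.27]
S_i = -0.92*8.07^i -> [-0.92, -7.42, -59.91, -483.51, -3901.95]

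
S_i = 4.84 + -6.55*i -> [4.84, -1.71, -8.26, -14.81, -21.36]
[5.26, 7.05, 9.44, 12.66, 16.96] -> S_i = 5.26*1.34^i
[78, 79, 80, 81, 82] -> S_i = 78 + 1*i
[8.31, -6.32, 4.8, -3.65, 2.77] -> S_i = 8.31*(-0.76)^i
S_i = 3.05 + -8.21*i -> [3.05, -5.16, -13.37, -21.58, -29.79]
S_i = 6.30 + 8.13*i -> [6.3, 14.43, 22.56, 30.69, 38.82]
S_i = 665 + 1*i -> [665, 666, 667, 668, 669]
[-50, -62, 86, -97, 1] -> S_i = Random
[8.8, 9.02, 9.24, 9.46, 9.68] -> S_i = 8.80 + 0.22*i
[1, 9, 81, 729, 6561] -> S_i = 1*9^i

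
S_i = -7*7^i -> [-7, -49, -343, -2401, -16807]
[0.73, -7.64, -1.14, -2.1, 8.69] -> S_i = Random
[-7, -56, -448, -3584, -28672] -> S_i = -7*8^i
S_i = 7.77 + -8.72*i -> [7.77, -0.95, -9.67, -18.39, -27.11]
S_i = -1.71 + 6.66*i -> [-1.71, 4.95, 11.61, 18.27, 24.93]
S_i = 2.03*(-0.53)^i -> [2.03, -1.08, 0.57, -0.3, 0.16]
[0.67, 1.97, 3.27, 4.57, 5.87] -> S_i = 0.67 + 1.30*i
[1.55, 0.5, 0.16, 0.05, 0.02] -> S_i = 1.55*0.32^i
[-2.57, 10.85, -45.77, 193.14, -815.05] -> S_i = -2.57*(-4.22)^i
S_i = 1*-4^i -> [1, -4, 16, -64, 256]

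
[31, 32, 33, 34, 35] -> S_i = 31 + 1*i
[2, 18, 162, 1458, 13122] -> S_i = 2*9^i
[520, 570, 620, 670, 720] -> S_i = 520 + 50*i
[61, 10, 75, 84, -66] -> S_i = Random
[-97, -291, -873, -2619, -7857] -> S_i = -97*3^i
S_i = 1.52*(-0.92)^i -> [1.52, -1.4, 1.29, -1.18, 1.09]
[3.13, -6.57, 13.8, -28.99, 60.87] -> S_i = 3.13*(-2.10)^i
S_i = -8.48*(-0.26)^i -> [-8.48, 2.2, -0.57, 0.15, -0.04]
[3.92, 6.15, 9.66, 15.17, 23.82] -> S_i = 3.92*1.57^i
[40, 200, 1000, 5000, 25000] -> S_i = 40*5^i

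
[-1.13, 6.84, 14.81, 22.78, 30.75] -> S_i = -1.13 + 7.97*i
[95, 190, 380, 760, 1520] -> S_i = 95*2^i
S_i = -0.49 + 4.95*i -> [-0.49, 4.46, 9.41, 14.36, 19.31]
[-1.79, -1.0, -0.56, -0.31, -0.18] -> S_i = -1.79*0.56^i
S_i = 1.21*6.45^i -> [1.21, 7.8, 50.34, 324.69, 2094.23]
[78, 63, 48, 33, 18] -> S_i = 78 + -15*i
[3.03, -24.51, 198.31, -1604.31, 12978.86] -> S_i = 3.03*(-8.09)^i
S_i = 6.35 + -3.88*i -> [6.35, 2.47, -1.41, -5.29, -9.17]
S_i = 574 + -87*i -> [574, 487, 400, 313, 226]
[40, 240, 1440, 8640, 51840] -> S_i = 40*6^i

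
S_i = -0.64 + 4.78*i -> [-0.64, 4.14, 8.92, 13.7, 18.48]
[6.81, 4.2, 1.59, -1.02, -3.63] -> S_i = 6.81 + -2.61*i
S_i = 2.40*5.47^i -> [2.4, 13.13, 71.81, 392.8, 2148.62]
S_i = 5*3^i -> [5, 15, 45, 135, 405]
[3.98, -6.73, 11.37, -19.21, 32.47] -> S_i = 3.98*(-1.69)^i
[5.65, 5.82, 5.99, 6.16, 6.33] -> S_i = 5.65 + 0.17*i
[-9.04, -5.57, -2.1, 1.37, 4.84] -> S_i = -9.04 + 3.47*i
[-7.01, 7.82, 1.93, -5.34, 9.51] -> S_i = Random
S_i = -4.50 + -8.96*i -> [-4.5, -13.46, -22.42, -31.38, -40.34]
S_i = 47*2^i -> [47, 94, 188, 376, 752]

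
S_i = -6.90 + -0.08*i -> [-6.9, -6.98, -7.06, -7.14, -7.22]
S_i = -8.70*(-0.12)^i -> [-8.7, 1.04, -0.13, 0.02, -0.0]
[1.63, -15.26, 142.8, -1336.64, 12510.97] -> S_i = 1.63*(-9.36)^i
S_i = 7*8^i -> [7, 56, 448, 3584, 28672]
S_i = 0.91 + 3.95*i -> [0.91, 4.86, 8.81, 12.76, 16.71]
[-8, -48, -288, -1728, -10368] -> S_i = -8*6^i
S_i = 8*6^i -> [8, 48, 288, 1728, 10368]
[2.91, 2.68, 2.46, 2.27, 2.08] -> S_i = 2.91*0.92^i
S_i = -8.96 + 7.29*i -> [-8.96, -1.67, 5.62, 12.91, 20.2]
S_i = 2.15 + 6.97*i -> [2.15, 9.12, 16.09, 23.06, 30.03]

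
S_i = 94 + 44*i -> [94, 138, 182, 226, 270]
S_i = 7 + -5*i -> [7, 2, -3, -8, -13]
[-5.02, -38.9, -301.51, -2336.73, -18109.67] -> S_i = -5.02*7.75^i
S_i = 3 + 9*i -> [3, 12, 21, 30, 39]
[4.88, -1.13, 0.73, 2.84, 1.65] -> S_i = Random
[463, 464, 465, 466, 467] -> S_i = 463 + 1*i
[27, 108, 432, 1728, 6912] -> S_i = 27*4^i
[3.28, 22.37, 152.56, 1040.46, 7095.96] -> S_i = 3.28*6.82^i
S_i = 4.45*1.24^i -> [4.45, 5.52, 6.84, 8.48, 10.52]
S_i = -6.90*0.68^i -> [-6.9, -4.69, -3.19, -2.17, -1.48]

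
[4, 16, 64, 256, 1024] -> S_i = 4*4^i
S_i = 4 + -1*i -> [4, 3, 2, 1, 0]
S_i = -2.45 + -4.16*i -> [-2.45, -6.61, -10.77, -14.93, -19.09]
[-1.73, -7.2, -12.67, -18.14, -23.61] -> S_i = -1.73 + -5.47*i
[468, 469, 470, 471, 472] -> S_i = 468 + 1*i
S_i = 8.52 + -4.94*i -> [8.52, 3.58, -1.36, -6.3, -11.24]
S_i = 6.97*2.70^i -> [6.97, 18.82, 50.81, 137.19, 370.41]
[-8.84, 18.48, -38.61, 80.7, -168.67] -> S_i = -8.84*(-2.09)^i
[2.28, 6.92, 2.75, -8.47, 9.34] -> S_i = Random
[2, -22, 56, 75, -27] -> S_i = Random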